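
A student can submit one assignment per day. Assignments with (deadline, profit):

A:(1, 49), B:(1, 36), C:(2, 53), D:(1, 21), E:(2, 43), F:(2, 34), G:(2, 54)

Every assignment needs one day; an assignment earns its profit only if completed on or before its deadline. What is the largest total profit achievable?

Sort by profit descending; place each in the latest free slot ≤ its deadline.
Profit order: G=54 C=53 A=49 E=43 B=36 F=34 D=21
Assign: G→slot 2, C→slot 1, A skipped, E skipped, B skipped, F skipped, D skipped.
Slots: [1:C] [2:G]
Profit = 53 + 54 = 107

107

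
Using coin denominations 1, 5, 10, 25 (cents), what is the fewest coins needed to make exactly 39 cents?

39 = 1×25 + 1×10 + 4×1
Total coins = 1 + 1 + 4 = 6

6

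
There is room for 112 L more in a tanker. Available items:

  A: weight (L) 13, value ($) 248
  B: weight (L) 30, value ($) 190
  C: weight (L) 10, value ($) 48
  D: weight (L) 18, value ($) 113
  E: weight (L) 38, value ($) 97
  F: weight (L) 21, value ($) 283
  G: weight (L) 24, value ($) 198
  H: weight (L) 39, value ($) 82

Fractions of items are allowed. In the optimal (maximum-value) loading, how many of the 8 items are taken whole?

Sort by value per unit weight and fill in that order.
Ratios (sorted): A 19.08, F 13.48, G 8.25, B 6.33, D 6.28, C 4.80, E 2.55, H 2.10
take A (13 @ 248); take F (21 @ 283); take G (24 @ 198); take B (30 @ 190); take D (18 @ 113); take 6/10 of C → 28.80. Capacity used 112/112.
5 item(s) taken whole; one partial (take 6/10 of C).

5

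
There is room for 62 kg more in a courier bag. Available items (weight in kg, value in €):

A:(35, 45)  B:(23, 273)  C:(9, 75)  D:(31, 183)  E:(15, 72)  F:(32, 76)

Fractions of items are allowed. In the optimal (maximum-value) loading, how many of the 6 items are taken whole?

2

Sort by value per unit weight and fill in that order.
Ratios (sorted): B 11.87, C 8.33, D 5.90, E 4.80, F 2.38, A 1.29
take B (23 @ 273); take C (9 @ 75); take 30/31 of D → 177.10. Capacity used 62/62.
2 item(s) taken whole; one partial (take 30/31 of D).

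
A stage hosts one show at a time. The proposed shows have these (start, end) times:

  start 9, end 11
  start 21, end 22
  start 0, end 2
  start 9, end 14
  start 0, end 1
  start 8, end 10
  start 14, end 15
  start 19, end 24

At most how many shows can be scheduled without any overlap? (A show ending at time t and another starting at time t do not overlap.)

4

Sorted by end: (0,1)  (0,2)  (8,10)  (9,11)  (9,14)  (14,15)  (21,22)  (19,24)
take (0,1); take (8,10); skip (9,14); take (14,15); take (21,22); skip (19,24).
Selected 4 shows.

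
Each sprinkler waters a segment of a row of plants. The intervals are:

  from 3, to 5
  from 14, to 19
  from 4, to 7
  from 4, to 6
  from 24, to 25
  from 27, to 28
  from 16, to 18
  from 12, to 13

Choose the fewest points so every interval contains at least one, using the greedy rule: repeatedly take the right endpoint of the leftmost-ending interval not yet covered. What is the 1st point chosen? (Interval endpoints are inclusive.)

Process intervals by earliest right end; each time one isn't hit yet, stab at its right endpoint.
Sorted: [3,5] [4,6] [4,7] [12,13] [16,18] [14,19] [24,25] [27,28]
{[3,5],[4,6],[4,7]} hit by 5; {[12,13]} hit by 13; {[16,18],[14,19]} hit by 18; {[24,25]} hit by 25; {[27,28]} hit by 28.
Points: 5, 13, 18, 25, 28 (5 total).

5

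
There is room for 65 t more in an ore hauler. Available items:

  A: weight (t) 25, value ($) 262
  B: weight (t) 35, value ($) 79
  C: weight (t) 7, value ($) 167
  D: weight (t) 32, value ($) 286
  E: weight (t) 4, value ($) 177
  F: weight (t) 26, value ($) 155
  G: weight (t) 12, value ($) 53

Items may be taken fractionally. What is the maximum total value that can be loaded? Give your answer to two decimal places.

Order: E (177/4=44.25) > C (167/7=23.86) > A (262/25=10.48) > D (286/32=8.94) > F (155/26=5.96) > G (53/12=4.42) > B (79/35=2.26)
Fill: take E (4 @ 177) → take C (7 @ 167) → take A (25 @ 262) → take 29/32 of D → 259.19; 65/65 used.
Total value = 865.19

865.19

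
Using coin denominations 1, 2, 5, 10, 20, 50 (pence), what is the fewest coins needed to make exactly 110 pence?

3

110 − 2×50→10 − 1×10→0
Total coins = 2 + 1 = 3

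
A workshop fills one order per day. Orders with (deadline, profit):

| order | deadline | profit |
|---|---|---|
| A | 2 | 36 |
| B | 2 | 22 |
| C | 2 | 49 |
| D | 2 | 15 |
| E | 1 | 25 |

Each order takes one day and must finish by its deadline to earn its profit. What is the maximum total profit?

Profit order: C=49 A=36 E=25 B=22 D=15
Assign: C→slot 2, A→slot 1, E skipped, B skipped, D skipped.
Slots: [1:A] [2:C]
Profit = 36 + 49 = 85

85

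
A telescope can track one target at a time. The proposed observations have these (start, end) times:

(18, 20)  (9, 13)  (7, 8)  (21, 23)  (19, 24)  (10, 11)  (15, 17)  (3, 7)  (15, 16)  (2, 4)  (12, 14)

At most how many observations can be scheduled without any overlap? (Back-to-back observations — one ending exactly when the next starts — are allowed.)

Sorted by end: (2,4)  (3,7)  (7,8)  (10,11)  (9,13)  (12,14)  (15,16)  (15,17)  (18,20)  (21,23)  (19,24)
take (2,4); take (7,8); take (10,11); take (12,14); take (15,16); skip (15,17); take (18,20); take (21,23); skip (19,24).
Selected 7 observations.

7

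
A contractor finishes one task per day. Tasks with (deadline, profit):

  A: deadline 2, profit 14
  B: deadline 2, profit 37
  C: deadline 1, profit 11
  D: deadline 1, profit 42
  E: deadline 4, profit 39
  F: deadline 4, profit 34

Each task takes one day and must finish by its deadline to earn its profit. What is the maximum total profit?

Sort by profit descending; place each in the latest free slot ≤ its deadline.
Profit order: D=42 E=39 B=37 F=34 A=14 C=11
Assign: D→slot 1, E→slot 4, B→slot 2, F→slot 3, A skipped, C skipped.
Slots: [1:D] [2:B] [3:F] [4:E]
Profit = 42 + 37 + 34 + 39 = 152

152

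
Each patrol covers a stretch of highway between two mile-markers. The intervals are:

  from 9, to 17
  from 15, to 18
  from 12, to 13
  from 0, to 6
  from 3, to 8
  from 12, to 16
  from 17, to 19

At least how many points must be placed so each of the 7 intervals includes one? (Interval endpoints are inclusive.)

Sorted: [0,6] [3,8] [12,13] [12,16] [9,17] [15,18] [17,19]
{[0,6],[3,8]} hit by 6; {[12,13],[12,16],[9,17]} hit by 13; {[15,18],[17,19]} hit by 18.
Points: 6, 13, 18 (3 total).

3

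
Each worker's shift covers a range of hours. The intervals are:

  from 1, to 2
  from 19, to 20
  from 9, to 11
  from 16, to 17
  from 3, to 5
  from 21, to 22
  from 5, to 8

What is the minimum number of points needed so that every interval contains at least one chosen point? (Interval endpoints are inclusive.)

Process intervals by earliest right end; each time one isn't hit yet, stab at its right endpoint.
By right end: [1,2]  [3,5]  [5,8]  [9,11]  [16,17]  [19,20]  [21,22]
[1,2] uncovered → point at 2; [3,5] uncovered → point at 5; [9,11] uncovered → point at 11; [16,17] uncovered → point at 17; [19,20] uncovered → point at 20; [21,22] uncovered → point at 22.
Points: 2, 5, 11, 17, 20, 22 (6 total).

6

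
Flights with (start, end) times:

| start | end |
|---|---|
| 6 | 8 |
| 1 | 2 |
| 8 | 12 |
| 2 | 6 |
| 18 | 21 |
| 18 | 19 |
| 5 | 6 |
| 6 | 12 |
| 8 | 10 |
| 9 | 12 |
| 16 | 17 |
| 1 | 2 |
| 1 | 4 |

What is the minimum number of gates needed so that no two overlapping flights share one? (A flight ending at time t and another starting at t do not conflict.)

4

Count concurrent intervals with a sweep; the peak is the room count.
Events (time:±→running): 1:+→1 1:+→2 1:+→3 2:-→2 2:-→1 2:+→2 4:-→1 5:+→2 6:-→1 6:-→0 6:+→1 6:+→2 8:-→1 8:+→2 8:+→3 9:+→4 … peak 4.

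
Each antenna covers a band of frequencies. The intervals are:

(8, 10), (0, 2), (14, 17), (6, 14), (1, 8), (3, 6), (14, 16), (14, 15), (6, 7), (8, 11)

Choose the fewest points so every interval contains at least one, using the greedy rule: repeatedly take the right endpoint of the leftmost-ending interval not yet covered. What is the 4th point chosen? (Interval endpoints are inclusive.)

Process intervals by earliest right end; each time one isn't hit yet, stab at its right endpoint.
Sorted: [0,2] [3,6] [6,7] [1,8] [8,10] [8,11] [6,14] [14,15] [14,16] [14,17]
{[0,2]} hit by 2; {[3,6],[6,7],[1,8]} hit by 6; {[8,10],[8,11],[6,14]} hit by 10; {[14,15],[14,16],[14,17]} hit by 15.
Points: 2, 6, 10, 15 (4 total).

15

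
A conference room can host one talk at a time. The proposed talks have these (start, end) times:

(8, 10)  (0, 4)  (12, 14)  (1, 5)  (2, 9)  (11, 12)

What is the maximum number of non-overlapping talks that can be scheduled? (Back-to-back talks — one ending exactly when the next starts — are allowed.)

4

Sorted by end: (0,4)  (1,5)  (2,9)  (8,10)  (11,12)  (12,14)
take (0,4); take (8,10); take (11,12); take (12,14).
Selected 4 talks.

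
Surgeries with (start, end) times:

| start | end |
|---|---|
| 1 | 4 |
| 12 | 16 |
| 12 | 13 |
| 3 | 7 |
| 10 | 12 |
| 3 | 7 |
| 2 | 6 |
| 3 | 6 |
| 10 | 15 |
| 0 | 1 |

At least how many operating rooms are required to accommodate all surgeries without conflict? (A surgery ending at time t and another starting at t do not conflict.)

5

The answer is the maximum number of intervals overlapping at any instant.
starts: [0, 1, 2, 3, 3, 3, 10, 10, 12, 12]
ends:   [1, 4, 6, 6, 7, 7, 12, 13, 15, 16]
s0→1 e1→0 s1→1 s2→2 s3→3 s3→4 s3→5  — peak 5.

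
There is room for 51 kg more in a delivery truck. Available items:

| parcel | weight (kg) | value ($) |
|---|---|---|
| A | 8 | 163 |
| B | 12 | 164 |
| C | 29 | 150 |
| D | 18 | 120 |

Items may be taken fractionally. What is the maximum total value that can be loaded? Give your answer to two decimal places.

514.24

Greedy by value/weight ratio, highest first.
Ratios (sorted): A 20.38, B 13.67, D 6.67, C 5.17
take A (8 @ 163); take B (12 @ 164); take D (18 @ 120); take 13/29 of C → 67.24. Capacity used 51/51.
Total value = 514.24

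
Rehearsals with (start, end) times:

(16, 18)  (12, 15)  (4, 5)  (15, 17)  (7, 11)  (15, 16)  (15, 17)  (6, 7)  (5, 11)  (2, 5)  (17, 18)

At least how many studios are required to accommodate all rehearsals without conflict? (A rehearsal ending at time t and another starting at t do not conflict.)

The answer is the maximum number of intervals overlapping at any instant.
Events (time:±→running): 2:+→1 4:+→2 5:-→1 5:-→0 5:+→1 6:+→2 7:-→1 7:+→2 11:-→1 11:-→0 12:+→1 15:-→0 15:+→1 15:+→2 15:+→3 … peak 3.

3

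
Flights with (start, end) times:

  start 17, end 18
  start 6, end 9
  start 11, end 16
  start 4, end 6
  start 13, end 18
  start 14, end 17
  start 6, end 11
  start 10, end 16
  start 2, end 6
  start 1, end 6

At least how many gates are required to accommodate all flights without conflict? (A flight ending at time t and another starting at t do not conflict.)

The answer is the maximum number of intervals overlapping at any instant.
starts: [1, 2, 4, 6, 6, 10, 11, 13, 14, 17]
ends:   [6, 6, 6, 9, 11, 16, 16, 17, 18, 18]
s1→1 s2→2 s4→3 e6→2 e6→1 e6→0 s6→1 s6→2 e9→1 s10→2 e11→1 s11→2 s13→3 s14→4  — peak 4.

4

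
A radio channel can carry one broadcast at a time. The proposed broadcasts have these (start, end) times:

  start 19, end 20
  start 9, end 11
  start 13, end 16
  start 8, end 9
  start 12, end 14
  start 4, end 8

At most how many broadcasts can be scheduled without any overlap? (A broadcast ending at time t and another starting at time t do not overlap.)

Order by finish time; keep every interval that doesn't clash with the previous kept one.
By end time: (4,8), (8,9), (9,11), (12,14), (13,16), (19,20).
Pick (4,8); next start ≥ 8 → (8,9); next start ≥ 9 → (9,11); next start ≥ 11 → (12,14); next start ≥ 14 → (19,20).
Selected 5 broadcasts.

5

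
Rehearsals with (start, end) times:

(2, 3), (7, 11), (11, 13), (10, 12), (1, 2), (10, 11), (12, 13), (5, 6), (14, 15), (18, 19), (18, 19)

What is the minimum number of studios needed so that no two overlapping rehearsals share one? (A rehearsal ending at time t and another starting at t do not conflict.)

Events (time:±→running): 1:+→1 2:-→0 2:+→1 3:-→0 5:+→1 6:-→0 7:+→1 10:+→2 10:+→3 … peak 3.

3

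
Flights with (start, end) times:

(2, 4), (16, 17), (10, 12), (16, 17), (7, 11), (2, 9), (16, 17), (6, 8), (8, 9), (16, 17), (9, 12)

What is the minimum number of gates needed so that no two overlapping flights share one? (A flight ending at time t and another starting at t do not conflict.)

4

The answer is the maximum number of intervals overlapping at any instant.
Events (time:±→running): 2:+→1 2:+→2 4:-→1 6:+→2 7:+→3 8:-→2 8:+→3 9:-→2 9:-→1 9:+→2 10:+→3 11:-→2 12:-→1 12:-→0 16:+→1 16:+→2 16:+→3 16:+→4 … peak 4.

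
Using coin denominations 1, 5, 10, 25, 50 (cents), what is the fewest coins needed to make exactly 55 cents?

2

Greedy: take as many of the largest coin as possible, then repeat with the remainder.
55 − 1×50→5 − 1×5→0
Total coins = 1 + 1 = 2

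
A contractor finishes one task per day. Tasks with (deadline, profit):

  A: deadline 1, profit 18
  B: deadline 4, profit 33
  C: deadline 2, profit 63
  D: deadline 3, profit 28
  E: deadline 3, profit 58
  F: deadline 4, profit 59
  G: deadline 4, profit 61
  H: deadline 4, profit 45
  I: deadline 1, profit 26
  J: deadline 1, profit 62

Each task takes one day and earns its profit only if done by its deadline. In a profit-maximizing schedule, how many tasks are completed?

Take jobs in profit order; each goes to the latest open slot no later than its deadline.
By profit: C(d2,63), J(d1,62), G(d4,61), F(d4,59), E(d3,58), H(d4,45), B(d4,33), D(d3,28), I(d1,26), A(d1,18)
C→slot 2; J→slot 1; G→slot 4; F→slot 3; E skipped; H skipped; B skipped; D skipped; I skipped; A skipped.
4 of 10 scheduled.

4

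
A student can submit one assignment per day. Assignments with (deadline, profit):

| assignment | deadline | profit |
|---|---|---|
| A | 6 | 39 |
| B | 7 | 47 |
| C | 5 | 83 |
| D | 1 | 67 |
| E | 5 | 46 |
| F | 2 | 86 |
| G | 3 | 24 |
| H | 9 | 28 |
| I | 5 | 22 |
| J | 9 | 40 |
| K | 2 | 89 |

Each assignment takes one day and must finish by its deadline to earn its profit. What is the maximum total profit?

Sort by profit descending; place each in the latest free slot ≤ its deadline.
Profit order: K=89 F=86 C=83 D=67 B=47 E=46 J=40 A=39 H=28 G=24 I=22
Assign: K→slot 2, F→slot 1, C→slot 5, D skipped, B→slot 7, E→slot 4, J→slot 9, A→slot 6, H→slot 8, G→slot 3, I skipped.
Slots: [1:F] [2:K] [3:G] [4:E] [5:C] [6:A] [7:B] [8:H] [9:J]
Profit = 86 + 89 + 24 + 46 + 83 + 39 + 47 + 28 + 40 = 482

482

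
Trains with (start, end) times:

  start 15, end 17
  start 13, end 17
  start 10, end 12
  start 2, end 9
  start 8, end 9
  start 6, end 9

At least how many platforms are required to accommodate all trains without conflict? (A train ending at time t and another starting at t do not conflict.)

3

The answer is the maximum number of intervals overlapping at any instant.
starts: [2, 6, 8, 10, 13, 15]
ends:   [9, 9, 9, 12, 17, 17]
s2→1 s6→2 s8→3  — peak 3.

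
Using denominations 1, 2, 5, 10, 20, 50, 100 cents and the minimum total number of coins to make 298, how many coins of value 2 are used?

1

298 = 2×100 + 1×50 + 2×20 + 1×5 + 1×2 + 1×1
Count of 2: 1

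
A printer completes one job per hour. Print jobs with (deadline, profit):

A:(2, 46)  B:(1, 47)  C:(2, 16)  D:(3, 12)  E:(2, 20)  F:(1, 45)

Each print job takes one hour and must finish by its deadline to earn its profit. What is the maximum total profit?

105

Take jobs in profit order; each goes to the latest open slot no later than its deadline.
By profit: B(d1,47), A(d2,46), F(d1,45), E(d2,20), C(d2,16), D(d3,12)
B→slot 1; A→slot 2; F skipped; E skipped; C skipped; D→slot 3.
Profit = 47 + 46 + 12 = 105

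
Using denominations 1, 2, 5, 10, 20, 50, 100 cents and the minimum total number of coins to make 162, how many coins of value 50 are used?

Greedy: take as many of the largest coin as possible, then repeat with the remainder.
162 − 1×100→62 − 1×50→12 − 1×10→2 − 1×2→0
Count of 50: 1

1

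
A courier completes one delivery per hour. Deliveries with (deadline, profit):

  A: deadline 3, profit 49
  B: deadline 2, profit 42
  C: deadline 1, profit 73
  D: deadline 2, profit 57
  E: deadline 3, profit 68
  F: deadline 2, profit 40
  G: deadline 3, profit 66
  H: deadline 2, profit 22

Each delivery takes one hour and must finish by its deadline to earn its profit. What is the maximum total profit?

Sort by profit descending; place each in the latest free slot ≤ its deadline.
Profit order: C=73 E=68 G=66 D=57 A=49 B=42 F=40 H=22
Assign: C→slot 1, E→slot 3, G→slot 2, D skipped, A skipped, B skipped, F skipped, H skipped.
Slots: [1:C] [2:G] [3:E]
Profit = 73 + 66 + 68 = 207

207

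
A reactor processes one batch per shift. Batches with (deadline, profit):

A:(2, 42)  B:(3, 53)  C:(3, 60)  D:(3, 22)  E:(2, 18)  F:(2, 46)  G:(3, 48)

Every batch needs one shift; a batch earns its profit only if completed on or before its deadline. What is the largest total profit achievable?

Profit order: C=60 B=53 G=48 F=46 A=42 D=22 E=18
Assign: C→slot 3, B→slot 2, G→slot 1, F skipped, A skipped, D skipped, E skipped.
Slots: [1:G] [2:B] [3:C]
Profit = 48 + 53 + 60 = 161

161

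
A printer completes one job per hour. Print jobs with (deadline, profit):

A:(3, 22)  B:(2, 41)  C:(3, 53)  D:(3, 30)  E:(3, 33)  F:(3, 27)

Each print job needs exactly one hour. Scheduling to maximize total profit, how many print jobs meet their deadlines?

3

Sort by profit descending; place each in the latest free slot ≤ its deadline.
Profit order: C=53 B=41 E=33 D=30 F=27 A=22
Assign: C→slot 3, B→slot 2, E→slot 1, D skipped, F skipped, A skipped.
Slots: [1:E] [2:B] [3:C]
3 of 6 scheduled.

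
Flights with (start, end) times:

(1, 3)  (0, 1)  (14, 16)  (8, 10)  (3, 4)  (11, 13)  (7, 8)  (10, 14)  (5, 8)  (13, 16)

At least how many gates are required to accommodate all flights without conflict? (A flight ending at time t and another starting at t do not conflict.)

The answer is the maximum number of intervals overlapping at any instant.
Events (time:±→running): 0:+→1 1:-→0 1:+→1 3:-→0 3:+→1 4:-→0 5:+→1 7:+→2 … peak 2.

2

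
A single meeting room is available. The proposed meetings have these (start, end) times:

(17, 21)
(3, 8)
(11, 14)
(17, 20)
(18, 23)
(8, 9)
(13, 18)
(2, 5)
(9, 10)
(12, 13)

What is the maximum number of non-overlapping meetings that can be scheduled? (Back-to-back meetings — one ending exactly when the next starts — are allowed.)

6

Greedy by earliest finish: after sorting by end time, pick each interval compatible with the last pick.
By end time: (2,5), (3,8), (8,9), (9,10), (12,13), (11,14), (13,18), (17,20), (17,21), (18,23).
Pick (2,5); next start ≥ 5 → (8,9); next start ≥ 9 → (9,10); next start ≥ 10 → (12,13); next start ≥ 13 → (13,18); next start ≥ 18 → (18,23).
Selected 6 meetings.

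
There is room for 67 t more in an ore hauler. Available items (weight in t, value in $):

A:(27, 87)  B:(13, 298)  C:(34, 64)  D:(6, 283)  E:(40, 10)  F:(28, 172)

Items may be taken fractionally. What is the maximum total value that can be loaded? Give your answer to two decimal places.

817.44

Ratios (sorted): D 47.17, B 22.92, F 6.14, A 3.22, C 1.88, E 0.25
take D (6 @ 283); take B (13 @ 298); take F (28 @ 172); take 20/27 of A → 64.44. Capacity used 67/67.
Total value = 817.44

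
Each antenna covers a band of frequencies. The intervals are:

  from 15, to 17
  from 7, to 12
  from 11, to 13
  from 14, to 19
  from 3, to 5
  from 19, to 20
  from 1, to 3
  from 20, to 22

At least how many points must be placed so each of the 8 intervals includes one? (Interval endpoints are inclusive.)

4

Process intervals by earliest right end; each time one isn't hit yet, stab at its right endpoint.
Sorted: [1,3] [3,5] [7,12] [11,13] [15,17] [14,19] [19,20] [20,22]
{[1,3],[3,5]} hit by 3; {[7,12],[11,13]} hit by 12; {[15,17],[14,19]} hit by 17; {[19,20],[20,22]} hit by 20.
Points: 3, 12, 17, 20 (4 total).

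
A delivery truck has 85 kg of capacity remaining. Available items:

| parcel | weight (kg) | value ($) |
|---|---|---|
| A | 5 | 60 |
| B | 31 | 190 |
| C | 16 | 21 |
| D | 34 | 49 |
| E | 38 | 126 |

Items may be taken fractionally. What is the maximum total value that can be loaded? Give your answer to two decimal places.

Greedy by value/weight ratio, highest first.
Order: A (60/5=12.00) > B (190/31=6.13) > E (126/38=3.32) > D (49/34=1.44) > C (21/16=1.31)
Fill: take A (5 @ 60) → take B (31 @ 190) → take E (38 @ 126) → take 11/34 of D → 15.85; 85/85 used.
Total value = 391.85

391.85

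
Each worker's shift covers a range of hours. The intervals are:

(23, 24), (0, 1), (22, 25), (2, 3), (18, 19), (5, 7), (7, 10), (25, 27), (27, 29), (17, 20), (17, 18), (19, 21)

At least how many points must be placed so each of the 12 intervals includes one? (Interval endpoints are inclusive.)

By right end: [0,1]  [2,3]  [5,7]  [7,10]  [17,18]  [18,19]  [17,20]  [19,21]  [23,24]  [22,25]  [25,27]  [27,29]
[0,1] uncovered → point at 1; [2,3] uncovered → point at 3; [5,7] uncovered → point at 7; [17,18] uncovered → point at 18; [19,21] uncovered → point at 21; [23,24] uncovered → point at 24; [25,27] uncovered → point at 27.
Points: 1, 3, 7, 18, 21, 24, 27 (7 total).

7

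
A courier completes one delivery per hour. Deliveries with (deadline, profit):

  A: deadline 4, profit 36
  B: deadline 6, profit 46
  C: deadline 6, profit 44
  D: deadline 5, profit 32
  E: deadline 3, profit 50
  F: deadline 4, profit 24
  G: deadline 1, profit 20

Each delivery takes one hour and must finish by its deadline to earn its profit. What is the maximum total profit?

232

Sort by profit descending; place each in the latest free slot ≤ its deadline.
Profit order: E=50 B=46 C=44 A=36 D=32 F=24 G=20
Assign: E→slot 3, B→slot 6, C→slot 5, A→slot 4, D→slot 2, F→slot 1, G skipped.
Slots: [1:F] [2:D] [3:E] [4:A] [5:C] [6:B]
Profit = 24 + 32 + 50 + 36 + 44 + 46 = 232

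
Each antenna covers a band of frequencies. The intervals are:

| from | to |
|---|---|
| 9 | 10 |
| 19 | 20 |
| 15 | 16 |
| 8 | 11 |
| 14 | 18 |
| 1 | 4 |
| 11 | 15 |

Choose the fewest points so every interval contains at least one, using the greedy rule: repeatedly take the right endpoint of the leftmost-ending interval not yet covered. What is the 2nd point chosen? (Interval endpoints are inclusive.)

Process intervals by earliest right end; each time one isn't hit yet, stab at its right endpoint.
By right end: [1,4]  [9,10]  [8,11]  [11,15]  [15,16]  [14,18]  [19,20]
[1,4] uncovered → point at 4; [9,10] uncovered → point at 10; [11,15] uncovered → point at 15; [19,20] uncovered → point at 20.
Points: 4, 10, 15, 20 (4 total).

10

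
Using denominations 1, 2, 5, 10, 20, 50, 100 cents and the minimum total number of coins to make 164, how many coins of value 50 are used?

Use the largest denomination that fits, subtract, and repeat.
164 − 1×100→64 − 1×50→14 − 1×10→4 − 2×2→0
Count of 50: 1

1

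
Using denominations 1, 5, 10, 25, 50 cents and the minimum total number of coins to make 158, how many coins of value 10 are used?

0

Use the largest denomination that fits, subtract, and repeat.
158 − 3×50→8 − 1×5→3 − 3×1→0
Count of 10: 0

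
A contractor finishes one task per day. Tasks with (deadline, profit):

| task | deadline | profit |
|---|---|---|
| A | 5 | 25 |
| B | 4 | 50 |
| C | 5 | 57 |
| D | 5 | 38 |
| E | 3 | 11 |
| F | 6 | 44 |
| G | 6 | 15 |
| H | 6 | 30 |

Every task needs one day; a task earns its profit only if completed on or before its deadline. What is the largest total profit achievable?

244

Take jobs in profit order; each goes to the latest open slot no later than its deadline.
By profit: C(d5,57), B(d4,50), F(d6,44), D(d5,38), H(d6,30), A(d5,25), G(d6,15), E(d3,11)
C→slot 5; B→slot 4; F→slot 6; D→slot 3; H→slot 2; A→slot 1; G skipped; E skipped.
Profit = 25 + 30 + 38 + 50 + 57 + 44 = 244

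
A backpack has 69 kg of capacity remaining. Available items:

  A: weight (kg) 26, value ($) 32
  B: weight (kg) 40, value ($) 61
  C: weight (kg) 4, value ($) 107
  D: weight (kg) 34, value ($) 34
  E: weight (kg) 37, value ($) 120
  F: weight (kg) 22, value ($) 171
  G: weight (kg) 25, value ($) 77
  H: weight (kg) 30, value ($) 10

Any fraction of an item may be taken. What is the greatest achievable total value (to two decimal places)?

Ratios (sorted): C 26.75, F 7.77, E 3.24, G 3.08, B 1.52, A 1.23, D 1.00, H 0.33
take C (4 @ 107); take F (22 @ 171); take E (37 @ 120); take 6/25 of G → 18.48. Capacity used 69/69.
Total value = 416.48

416.48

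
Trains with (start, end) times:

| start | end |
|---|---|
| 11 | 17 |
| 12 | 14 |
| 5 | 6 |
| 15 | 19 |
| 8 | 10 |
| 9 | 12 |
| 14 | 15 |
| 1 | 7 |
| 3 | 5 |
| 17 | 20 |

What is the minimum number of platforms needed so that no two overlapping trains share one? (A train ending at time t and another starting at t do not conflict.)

2

The answer is the maximum number of intervals overlapping at any instant.
Events (time:±→running): 1:+→1 3:+→2 … peak 2.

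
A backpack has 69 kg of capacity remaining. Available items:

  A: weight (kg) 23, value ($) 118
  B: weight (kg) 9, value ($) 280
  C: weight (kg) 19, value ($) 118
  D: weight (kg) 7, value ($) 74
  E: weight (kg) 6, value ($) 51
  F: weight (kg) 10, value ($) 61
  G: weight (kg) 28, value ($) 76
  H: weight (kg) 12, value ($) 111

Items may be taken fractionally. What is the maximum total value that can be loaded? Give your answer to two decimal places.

725.78

Greedy by value/weight ratio, highest first.
Order: B (280/9=31.11) > D (74/7=10.57) > H (111/12=9.25) > E (51/6=8.50) > C (118/19=6.21) > F (61/10=6.10) > A (118/23=5.13) > G (76/28=2.71)
Fill: take B (9 @ 280) → take D (7 @ 74) → take H (12 @ 111) → take E (6 @ 51) → take C (19 @ 118) → take F (10 @ 61) → take 6/23 of A → 30.78; 69/69 used.
Total value = 725.78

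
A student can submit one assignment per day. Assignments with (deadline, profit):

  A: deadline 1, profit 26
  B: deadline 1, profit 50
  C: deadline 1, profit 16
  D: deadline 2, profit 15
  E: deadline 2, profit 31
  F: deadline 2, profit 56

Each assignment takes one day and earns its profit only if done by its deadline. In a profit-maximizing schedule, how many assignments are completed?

Take jobs in profit order; each goes to the latest open slot no later than its deadline.
Profit order: F=56 B=50 E=31 A=26 C=16 D=15
Assign: F→slot 2, B→slot 1, E skipped, A skipped, C skipped, D skipped.
Slots: [1:B] [2:F]
2 of 6 scheduled.

2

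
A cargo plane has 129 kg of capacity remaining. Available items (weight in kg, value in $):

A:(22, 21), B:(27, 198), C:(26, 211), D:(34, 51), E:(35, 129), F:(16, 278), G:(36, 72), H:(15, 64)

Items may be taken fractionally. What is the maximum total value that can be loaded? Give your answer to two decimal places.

Greedy by value/weight ratio, highest first.
Order: F (278/16=17.38) > C (211/26=8.12) > B (198/27=7.33) > H (64/15=4.27) > E (129/35=3.69) > G (72/36=2.00) > D (51/34=1.50) > A (21/22=0.95)
Fill: take F (16 @ 278) → take C (26 @ 211) → take B (27 @ 198) → take H (15 @ 64) → take E (35 @ 129) → take 10/36 of G → 20.00; 129/129 used.
Total value = 900.00

900.00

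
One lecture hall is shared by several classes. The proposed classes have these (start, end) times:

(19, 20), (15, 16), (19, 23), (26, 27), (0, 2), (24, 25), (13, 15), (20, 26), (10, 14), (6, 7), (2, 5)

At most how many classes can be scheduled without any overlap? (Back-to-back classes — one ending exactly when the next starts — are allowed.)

8

Order by finish time; keep every interval that doesn't clash with the previous kept one.
By end time: (0,2), (2,5), (6,7), (10,14), (13,15), (15,16), (19,20), (19,23), (24,25), (20,26), (26,27).
Pick (0,2); next start ≥ 2 → (2,5); next start ≥ 5 → (6,7); next start ≥ 7 → (10,14); next start ≥ 14 → (15,16); next start ≥ 16 → (19,20); next start ≥ 20 → (24,25); next start ≥ 25 → (26,27).
Selected 8 classes.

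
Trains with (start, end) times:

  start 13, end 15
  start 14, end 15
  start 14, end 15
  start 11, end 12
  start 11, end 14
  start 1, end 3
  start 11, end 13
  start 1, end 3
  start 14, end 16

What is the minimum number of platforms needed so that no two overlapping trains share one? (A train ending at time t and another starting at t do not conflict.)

4

The answer is the maximum number of intervals overlapping at any instant.
starts: [1, 1, 11, 11, 11, 13, 14, 14, 14]
ends:   [3, 3, 12, 13, 14, 15, 15, 15, 16]
s1→1 s1→2 e3→1 e3→0 s11→1 s11→2 s11→3 e12→2 e13→1 s13→2 e14→1 s14→2 s14→3 s14→4  — peak 4.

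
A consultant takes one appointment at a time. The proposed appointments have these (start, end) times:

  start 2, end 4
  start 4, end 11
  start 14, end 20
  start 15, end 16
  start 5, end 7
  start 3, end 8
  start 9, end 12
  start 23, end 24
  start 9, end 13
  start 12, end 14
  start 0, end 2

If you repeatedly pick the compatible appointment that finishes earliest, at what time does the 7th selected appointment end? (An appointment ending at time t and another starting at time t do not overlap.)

24

Sort by end time and greedily take each interval whose start is ≥ the last chosen end.
Sorted by end: (0,2)  (2,4)  (5,7)  (3,8)  (4,11)  (9,12)  (9,13)  (12,14)  (15,16)  (14,20)  (23,24)
take (0,2); take (2,4); take (5,7); skip (3,8); take (9,12); take (12,14); take (15,16); skip (14,20); take (23,24).
Selected: (0,2) (2,4) (5,7) (9,12) (12,14) (15,16) (23,24)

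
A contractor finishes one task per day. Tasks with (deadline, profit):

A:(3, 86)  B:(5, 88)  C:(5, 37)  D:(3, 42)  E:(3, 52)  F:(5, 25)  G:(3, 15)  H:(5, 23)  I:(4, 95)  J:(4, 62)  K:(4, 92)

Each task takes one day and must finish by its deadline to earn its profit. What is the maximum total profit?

423

Take jobs in profit order; each goes to the latest open slot no later than its deadline.
By profit: I(d4,95), K(d4,92), B(d5,88), A(d3,86), J(d4,62), E(d3,52), D(d3,42), C(d5,37), F(d5,25), H(d5,23), G(d3,15)
I→slot 4; K→slot 3; B→slot 5; A→slot 2; J→slot 1; E skipped; D skipped; C skipped; F skipped; H skipped; G skipped.
Profit = 62 + 86 + 92 + 95 + 88 = 423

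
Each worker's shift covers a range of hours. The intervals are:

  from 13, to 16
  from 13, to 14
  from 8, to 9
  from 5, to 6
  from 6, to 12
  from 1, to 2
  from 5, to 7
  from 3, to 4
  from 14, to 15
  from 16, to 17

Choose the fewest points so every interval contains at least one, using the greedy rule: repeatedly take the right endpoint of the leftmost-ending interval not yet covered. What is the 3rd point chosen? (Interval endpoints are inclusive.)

6

Sorted: [1,2] [3,4] [5,6] [5,7] [8,9] [6,12] [13,14] [14,15] [13,16] [16,17]
{[1,2]} hit by 2; {[3,4]} hit by 4; {[5,6],[5,7]} hit by 6; {[8,9],[6,12]} hit by 9; {[13,14],[14,15],[13,16]} hit by 14; {[16,17]} hit by 17.
Points: 2, 4, 6, 9, 14, 17 (6 total).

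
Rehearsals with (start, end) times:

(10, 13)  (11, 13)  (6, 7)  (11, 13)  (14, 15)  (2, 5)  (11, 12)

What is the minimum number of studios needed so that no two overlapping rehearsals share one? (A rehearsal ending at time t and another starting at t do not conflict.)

The answer is the maximum number of intervals overlapping at any instant.
Events (time:±→running): 2:+→1 5:-→0 6:+→1 7:-→0 10:+→1 11:+→2 11:+→3 11:+→4 … peak 4.

4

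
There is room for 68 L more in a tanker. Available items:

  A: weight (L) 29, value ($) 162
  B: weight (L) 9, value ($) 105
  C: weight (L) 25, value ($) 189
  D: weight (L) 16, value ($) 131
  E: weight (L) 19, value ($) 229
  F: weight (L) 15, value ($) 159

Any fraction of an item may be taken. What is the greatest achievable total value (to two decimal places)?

Sort by value per unit weight and fill in that order.
Ratios (sorted): E 12.05, B 11.67, F 10.60, D 8.19, C 7.56, A 5.59
take E (19 @ 229); take B (9 @ 105); take F (15 @ 159); take D (16 @ 131); take 9/25 of C → 68.04. Capacity used 68/68.
Total value = 692.04

692.04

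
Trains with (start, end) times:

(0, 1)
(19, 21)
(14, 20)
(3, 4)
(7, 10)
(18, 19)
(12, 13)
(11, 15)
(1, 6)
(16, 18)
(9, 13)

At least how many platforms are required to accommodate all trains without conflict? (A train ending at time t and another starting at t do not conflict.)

Events (time:±→running): 0:+→1 1:-→0 1:+→1 3:+→2 4:-→1 6:-→0 7:+→1 9:+→2 10:-→1 11:+→2 12:+→3 … peak 3.

3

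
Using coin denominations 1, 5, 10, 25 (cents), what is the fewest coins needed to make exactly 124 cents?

Greedy: take as many of the largest coin as possible, then repeat with the remainder.
124 − 4×25→24 − 2×10→4 − 4×1→0
Total coins = 4 + 2 + 4 = 10

10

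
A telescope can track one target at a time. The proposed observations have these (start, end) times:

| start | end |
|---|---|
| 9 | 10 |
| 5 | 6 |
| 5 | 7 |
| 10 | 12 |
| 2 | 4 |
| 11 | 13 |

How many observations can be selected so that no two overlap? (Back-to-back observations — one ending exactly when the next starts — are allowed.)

Order by finish time; keep every interval that doesn't clash with the previous kept one.
Sorted by end: (2,4)  (5,6)  (5,7)  (9,10)  (10,12)  (11,13)
take (2,4); take (5,6); take (9,10); take (10,12).
Selected 4 observations.

4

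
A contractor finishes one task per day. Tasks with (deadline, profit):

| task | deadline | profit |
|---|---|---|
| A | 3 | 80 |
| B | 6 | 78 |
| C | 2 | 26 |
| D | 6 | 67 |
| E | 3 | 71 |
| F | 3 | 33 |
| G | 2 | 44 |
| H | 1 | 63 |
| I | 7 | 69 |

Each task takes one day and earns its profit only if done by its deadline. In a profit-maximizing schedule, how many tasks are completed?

Take jobs in profit order; each goes to the latest open slot no later than its deadline.
By profit: A(d3,80), B(d6,78), E(d3,71), I(d7,69), D(d6,67), H(d1,63), G(d2,44), F(d3,33), C(d2,26)
A→slot 3; B→slot 6; E→slot 2; I→slot 7; D→slot 5; H→slot 1; G skipped; F skipped; C skipped.
6 of 9 scheduled.

6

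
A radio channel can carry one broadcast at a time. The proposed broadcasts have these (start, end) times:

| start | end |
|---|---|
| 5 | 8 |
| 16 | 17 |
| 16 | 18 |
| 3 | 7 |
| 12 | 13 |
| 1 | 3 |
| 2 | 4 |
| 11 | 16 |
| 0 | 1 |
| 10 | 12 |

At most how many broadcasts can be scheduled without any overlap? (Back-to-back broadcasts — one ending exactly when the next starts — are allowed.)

6

Greedy by earliest finish: after sorting by end time, pick each interval compatible with the last pick.
Sorted by end: (0,1)  (1,3)  (2,4)  (3,7)  (5,8)  (10,12)  (12,13)  (11,16)  (16,17)  (16,18)
take (0,1); take (1,3); skip (2,4); take (3,7); skip (5,8); take (10,12); take (12,13); skip (11,16); take (16,17).
Selected 6 broadcasts.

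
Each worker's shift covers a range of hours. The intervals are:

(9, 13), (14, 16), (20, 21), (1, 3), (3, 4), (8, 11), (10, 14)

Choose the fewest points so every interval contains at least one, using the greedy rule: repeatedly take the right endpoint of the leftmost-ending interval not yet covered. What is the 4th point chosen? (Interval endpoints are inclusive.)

Process intervals by earliest right end; each time one isn't hit yet, stab at its right endpoint.
Sorted: [1,3] [3,4] [8,11] [9,13] [10,14] [14,16] [20,21]
{[1,3],[3,4]} hit by 3; {[8,11],[9,13],[10,14]} hit by 11; {[14,16]} hit by 16; {[20,21]} hit by 21.
Points: 3, 11, 16, 21 (4 total).

21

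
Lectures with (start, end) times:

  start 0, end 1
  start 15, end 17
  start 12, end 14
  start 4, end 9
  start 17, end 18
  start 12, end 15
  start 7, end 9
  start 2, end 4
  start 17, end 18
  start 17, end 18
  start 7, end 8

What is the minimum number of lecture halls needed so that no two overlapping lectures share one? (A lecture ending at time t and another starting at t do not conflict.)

Count concurrent intervals with a sweep; the peak is the room count.
Events (time:±→running): 0:+→1 1:-→0 2:+→1 4:-→0 4:+→1 7:+→2 7:+→3 … peak 3.

3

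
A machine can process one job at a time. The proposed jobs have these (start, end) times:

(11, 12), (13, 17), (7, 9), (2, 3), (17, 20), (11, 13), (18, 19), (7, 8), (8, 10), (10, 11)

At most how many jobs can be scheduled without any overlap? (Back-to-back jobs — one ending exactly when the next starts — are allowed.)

Sort by end time and greedily take each interval whose start is ≥ the last chosen end.
By end time: (2,3), (7,8), (7,9), (8,10), (10,11), (11,12), (11,13), (13,17), (18,19), (17,20).
Pick (2,3); next start ≥ 3 → (7,8); next start ≥ 8 → (8,10); next start ≥ 10 → (10,11); next start ≥ 11 → (11,12); next start ≥ 12 → (13,17); next start ≥ 17 → (18,19).
Selected 7 jobs.

7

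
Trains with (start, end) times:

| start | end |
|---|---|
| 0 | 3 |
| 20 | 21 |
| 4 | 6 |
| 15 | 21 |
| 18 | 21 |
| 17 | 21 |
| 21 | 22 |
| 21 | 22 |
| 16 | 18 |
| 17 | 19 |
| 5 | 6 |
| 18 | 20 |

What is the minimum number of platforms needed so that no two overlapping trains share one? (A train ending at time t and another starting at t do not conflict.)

Events (time:±→running): 0:+→1 3:-→0 4:+→1 5:+→2 6:-→1 6:-→0 15:+→1 16:+→2 17:+→3 17:+→4 18:-→3 18:+→4 18:+→5 … peak 5.

5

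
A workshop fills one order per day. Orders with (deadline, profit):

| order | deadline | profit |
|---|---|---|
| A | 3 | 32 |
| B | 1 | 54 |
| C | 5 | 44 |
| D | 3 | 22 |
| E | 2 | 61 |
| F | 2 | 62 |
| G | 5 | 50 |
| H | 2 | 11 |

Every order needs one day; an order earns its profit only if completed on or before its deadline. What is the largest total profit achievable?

249

By profit: F(d2,62), E(d2,61), B(d1,54), G(d5,50), C(d5,44), A(d3,32), D(d3,22), H(d2,11)
F→slot 2; E→slot 1; B skipped; G→slot 5; C→slot 4; A→slot 3; D skipped; H skipped.
Profit = 61 + 62 + 32 + 44 + 50 = 249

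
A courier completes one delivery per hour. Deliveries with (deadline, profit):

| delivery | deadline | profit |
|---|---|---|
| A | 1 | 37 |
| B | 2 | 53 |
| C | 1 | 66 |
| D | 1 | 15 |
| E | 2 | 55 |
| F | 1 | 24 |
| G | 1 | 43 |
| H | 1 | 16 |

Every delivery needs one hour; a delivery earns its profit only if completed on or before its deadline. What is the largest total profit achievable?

By profit: C(d1,66), E(d2,55), B(d2,53), G(d1,43), A(d1,37), F(d1,24), H(d1,16), D(d1,15)
C→slot 1; E→slot 2; B skipped; G skipped; A skipped; F skipped; H skipped; D skipped.
Profit = 66 + 55 = 121

121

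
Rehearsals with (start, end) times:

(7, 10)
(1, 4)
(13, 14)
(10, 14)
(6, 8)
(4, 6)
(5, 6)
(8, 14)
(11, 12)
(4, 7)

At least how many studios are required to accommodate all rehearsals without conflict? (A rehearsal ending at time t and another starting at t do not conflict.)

Events (time:±→running): 1:+→1 4:-→0 4:+→1 4:+→2 5:+→3 … peak 3.

3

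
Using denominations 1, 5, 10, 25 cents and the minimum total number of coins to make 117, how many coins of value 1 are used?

2

Use the largest denomination that fits, subtract, and repeat.
117 − 4×25→17 − 1×10→7 − 1×5→2 − 2×1→0
Count of 1: 2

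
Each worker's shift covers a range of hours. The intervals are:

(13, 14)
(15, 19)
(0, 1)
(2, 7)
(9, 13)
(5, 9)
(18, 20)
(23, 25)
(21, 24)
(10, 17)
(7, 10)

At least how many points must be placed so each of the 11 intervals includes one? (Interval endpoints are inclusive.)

5

Process intervals by earliest right end; each time one isn't hit yet, stab at its right endpoint.
By right end: [0,1]  [2,7]  [5,9]  [7,10]  [9,13]  [13,14]  [10,17]  [15,19]  [18,20]  [21,24]  [23,25]
[0,1] uncovered → point at 1; [2,7] uncovered → point at 7; [9,13] uncovered → point at 13; [15,19] uncovered → point at 19; [21,24] uncovered → point at 24.
Points: 1, 7, 13, 19, 24 (5 total).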